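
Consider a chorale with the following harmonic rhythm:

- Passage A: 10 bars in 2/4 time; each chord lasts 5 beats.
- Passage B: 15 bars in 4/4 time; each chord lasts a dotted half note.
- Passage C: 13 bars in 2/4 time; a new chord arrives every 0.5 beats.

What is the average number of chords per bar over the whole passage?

2 chords per bar

A: 10 × 2 = 20 beats ÷ 5 = 4 chords.
B: 15 × 4 = 60 beats ÷ 3 = 20 chords.
C: 13 × 2 = 26 beats ÷ 0.5 = 52 chords.
Overall: 76 chords over 38 bars → 76/38 = 2 chords per bar.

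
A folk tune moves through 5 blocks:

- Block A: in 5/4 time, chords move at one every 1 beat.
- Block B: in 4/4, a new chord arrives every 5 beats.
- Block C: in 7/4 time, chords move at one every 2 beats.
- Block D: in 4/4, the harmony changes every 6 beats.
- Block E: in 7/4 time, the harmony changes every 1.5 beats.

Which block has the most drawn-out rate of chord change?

Block D

A: 5/1 = 5 chords/bar.
B: 4/5 = 0.8 chords/bar.
C: 7/2 = 3.5 chords/bar.
D: 4/6 = 2/3 chords/bar.
E: 7/1.5 = 14/3 chords/bar.
Slowest is D at 2/3 chords/bar.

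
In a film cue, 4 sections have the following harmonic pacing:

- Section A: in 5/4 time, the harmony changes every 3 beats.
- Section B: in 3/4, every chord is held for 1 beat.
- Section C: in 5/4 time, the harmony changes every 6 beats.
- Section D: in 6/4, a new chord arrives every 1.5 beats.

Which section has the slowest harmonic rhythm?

A: 5 beats/bar ÷ 3 beats/chord = 5/3 chords/bar.
B: 3 beats/bar ÷ 1 beat/chord = 3 chords/bar.
C: 5 beats/bar ÷ 6 beats/chord = 5/6 chords/bar.
D: 6 beats/bar ÷ 1.5 beats/chord = 4 chords/bar.
Slowest is C at 5/6 chords/bar.

Section C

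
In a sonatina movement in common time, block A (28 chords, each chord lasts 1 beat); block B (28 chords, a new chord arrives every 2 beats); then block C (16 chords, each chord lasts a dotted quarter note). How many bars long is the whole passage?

A: 28 × 1 = 28 beats = 7 bars.
B: 28 × 2 = 56 beats = 14 bars.
C: 16 × 1.5 = 24 beats = 6 bars.
Total: 7 + 14 + 6 = 27 bars.

27 bars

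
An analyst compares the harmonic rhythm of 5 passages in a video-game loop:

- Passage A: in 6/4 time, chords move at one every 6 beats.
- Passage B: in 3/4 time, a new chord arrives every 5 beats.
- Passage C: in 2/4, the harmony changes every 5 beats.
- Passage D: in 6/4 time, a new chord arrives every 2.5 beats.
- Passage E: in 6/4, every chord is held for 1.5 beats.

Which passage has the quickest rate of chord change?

A: each chord is 6 beats in 6/4, so 1 per bar.
B: each chord is 5 beats in 3/4, so 0.6 per bar.
C: each chord is 5 beats in 2/4, so 0.4 per bar.
D: each chord is 2.5 beats in 6/4, so 2.4 per bar.
E: each chord is 1.5 beats in 6/4, so 4 per bar.
Fastest is E at 4 chords/bar.

Passage E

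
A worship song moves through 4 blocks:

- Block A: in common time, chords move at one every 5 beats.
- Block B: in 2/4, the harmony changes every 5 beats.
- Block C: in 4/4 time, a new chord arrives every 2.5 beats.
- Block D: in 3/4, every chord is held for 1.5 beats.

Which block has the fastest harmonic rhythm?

Block D

A: each chord is 5 beats in 4/4, so 0.8 per bar.
B: each chord is 5 beats in 2/4, so 0.4 per bar.
C: each chord is 2.5 beats in 4/4, so 1.6 per bar.
D: each chord is 1.5 beats in 3/4, so 2 per bar.
Fastest is D at 2 chords/bar.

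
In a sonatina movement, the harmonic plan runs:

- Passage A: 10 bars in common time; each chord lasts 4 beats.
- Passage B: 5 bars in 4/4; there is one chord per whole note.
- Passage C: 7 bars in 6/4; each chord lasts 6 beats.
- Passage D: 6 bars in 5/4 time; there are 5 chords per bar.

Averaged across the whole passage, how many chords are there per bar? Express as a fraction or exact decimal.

A: 10 × 4 = 40 beats ÷ 4 = 10 chords.
B: 5 × 4 = 20 beats ÷ 4 = 5 chords.
C: 7 × 6 = 42 beats ÷ 6 = 7 chords.
D: 6 × 5 = 30 beats ÷ 1 = 30 chords.
Overall: 52 chords over 28 bars → 52/28 = 13/7 chords per bar.

13/7 chords per bar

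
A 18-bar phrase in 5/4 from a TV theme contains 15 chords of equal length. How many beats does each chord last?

18 bars × 5 beats/bar = 90 beats total.
90 beats ÷ 15 chords = 6 beats per chord.

6 beats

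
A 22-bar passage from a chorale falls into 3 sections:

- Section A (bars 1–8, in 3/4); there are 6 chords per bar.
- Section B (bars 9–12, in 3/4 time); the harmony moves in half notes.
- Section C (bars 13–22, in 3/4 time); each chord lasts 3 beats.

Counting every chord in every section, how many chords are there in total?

64 chords

A has 24 beats and chords last 0.5 each, so 48 chords.
B has 12 beats and chords last 2 each, so 6 chords.
C has 30 beats and chords last 3 each, so 10 chords.
Total: 48 + 6 + 10 = 64.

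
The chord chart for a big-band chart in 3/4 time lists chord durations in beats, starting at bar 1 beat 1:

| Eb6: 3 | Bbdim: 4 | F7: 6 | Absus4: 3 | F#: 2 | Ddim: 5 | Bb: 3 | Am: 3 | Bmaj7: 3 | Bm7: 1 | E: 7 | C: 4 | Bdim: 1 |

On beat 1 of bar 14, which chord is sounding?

E

Beat 1 of bar 14 is beat (14−1)×3 + 1 = 40 overall.
Running totals: Eb6 ends at 3, Bbdim ends at 7, F7 ends at 13, Absus4 ends at 16, F# ends at 18, Ddim ends at 23, Bb ends at 26, Am ends at 29, Bmaj7 ends at 32, Bm7 ends at 33, E ends at 40.
Beat 40 falls within E.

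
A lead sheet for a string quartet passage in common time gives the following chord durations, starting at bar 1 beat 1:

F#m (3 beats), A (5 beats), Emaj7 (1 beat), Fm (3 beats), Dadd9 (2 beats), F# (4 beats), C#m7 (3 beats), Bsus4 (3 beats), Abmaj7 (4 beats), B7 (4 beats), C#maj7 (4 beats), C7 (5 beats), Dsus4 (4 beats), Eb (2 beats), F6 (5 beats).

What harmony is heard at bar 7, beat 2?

Beat 2 of bar 7 is beat (7−1)×4 + 2 = 26 overall.
Running totals: F#m ends at 3, A ends at 8, Emaj7 ends at 9, Fm ends at 12, Dadd9 ends at 14, F# ends at 18, C#m7 ends at 21, Bsus4 ends at 24, Abmaj7 ends at 28.
Beat 26 falls within Abmaj7.

Abmaj7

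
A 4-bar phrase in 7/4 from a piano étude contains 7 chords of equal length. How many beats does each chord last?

4 bars × 7 beats/bar = 28 beats total.
28 beats ÷ 7 chords = 4 beats per chord.
(That is a whole note.)

4 beats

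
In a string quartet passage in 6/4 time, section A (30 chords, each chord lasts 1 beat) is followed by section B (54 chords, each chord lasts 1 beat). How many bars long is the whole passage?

A: 30 × 1 = 30 beats = 5 bars.
B: 54 × 1 = 54 beats = 9 bars.
Total: 5 + 9 = 14 bars.

14 bars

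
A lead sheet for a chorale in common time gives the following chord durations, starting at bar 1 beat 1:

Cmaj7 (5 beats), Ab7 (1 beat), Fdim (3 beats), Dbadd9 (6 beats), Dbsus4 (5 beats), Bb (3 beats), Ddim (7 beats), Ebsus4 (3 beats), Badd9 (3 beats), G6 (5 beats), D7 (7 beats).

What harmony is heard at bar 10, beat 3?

Beat 3 of bar 10 is beat (10−1)×4 + 3 = 39 overall.
Running totals: Cmaj7 ends at 5, Ab7 ends at 6, Fdim ends at 9, Dbadd9 ends at 15, Dbsus4 ends at 20, Bb ends at 23, Ddim ends at 30, Ebsus4 ends at 33, Badd9 ends at 36, G6 ends at 41.
Beat 39 falls within G6.

G6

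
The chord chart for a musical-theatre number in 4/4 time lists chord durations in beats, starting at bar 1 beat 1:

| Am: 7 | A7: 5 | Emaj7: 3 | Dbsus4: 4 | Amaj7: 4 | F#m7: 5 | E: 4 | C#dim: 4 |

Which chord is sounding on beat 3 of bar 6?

Amaj7

Beat 3 of bar 6 is beat (6−1)×4 + 3 = 23 overall.
Running totals: Am ends at 7, A7 ends at 12, Emaj7 ends at 15, Dbsus4 ends at 19, Amaj7 ends at 23.
Beat 23 falls within Amaj7.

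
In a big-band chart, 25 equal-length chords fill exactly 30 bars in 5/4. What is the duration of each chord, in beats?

6 beats

30 bars × 5 beats/bar = 150 beats total.
150 beats ÷ 25 chords = 6 beats per chord.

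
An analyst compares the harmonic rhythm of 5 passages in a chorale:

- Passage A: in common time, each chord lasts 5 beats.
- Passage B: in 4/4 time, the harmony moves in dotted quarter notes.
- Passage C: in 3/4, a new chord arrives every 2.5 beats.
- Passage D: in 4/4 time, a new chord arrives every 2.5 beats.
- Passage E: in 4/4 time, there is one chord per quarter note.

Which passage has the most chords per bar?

Passage E

A: 4/5 = 0.8 chords/bar.
B: 4/1.5 = 8/3 chords/bar.
C: 3/2.5 = 1.2 chords/bar.
D: 4/2.5 = 1.6 chords/bar.
E: 4/1 = 4 chords/bar.
Fastest is E at 4 chords/bar.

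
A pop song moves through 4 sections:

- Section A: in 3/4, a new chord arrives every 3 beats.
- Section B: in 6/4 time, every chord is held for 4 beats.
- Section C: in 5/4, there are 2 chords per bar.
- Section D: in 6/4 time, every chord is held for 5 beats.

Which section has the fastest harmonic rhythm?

Section C

A: each chord is 3 beats in 3/4, so 1 per bar.
B: each chord is 4 beats in 6/4, so 1.5 per bar.
C: each chord is 2.5 beats in 5/4, so 2 per bar.
D: each chord is 5 beats in 6/4, so 1.2 per bar.
Fastest is C at 2 chords/bar.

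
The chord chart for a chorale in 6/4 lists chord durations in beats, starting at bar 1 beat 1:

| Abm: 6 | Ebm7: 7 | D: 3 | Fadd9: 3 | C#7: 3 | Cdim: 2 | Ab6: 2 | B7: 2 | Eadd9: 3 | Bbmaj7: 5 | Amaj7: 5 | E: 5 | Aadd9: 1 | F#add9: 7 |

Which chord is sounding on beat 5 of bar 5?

Beat 5 of bar 5 is beat (5−1)×6 + 5 = 29 overall.
Running totals: Abm ends at 6, Ebm7 ends at 13, D ends at 16, Fadd9 ends at 19, C#7 ends at 22, Cdim ends at 24, Ab6 ends at 26, B7 ends at 28, Eadd9 ends at 31.
Beat 29 falls within Eadd9.

Eadd9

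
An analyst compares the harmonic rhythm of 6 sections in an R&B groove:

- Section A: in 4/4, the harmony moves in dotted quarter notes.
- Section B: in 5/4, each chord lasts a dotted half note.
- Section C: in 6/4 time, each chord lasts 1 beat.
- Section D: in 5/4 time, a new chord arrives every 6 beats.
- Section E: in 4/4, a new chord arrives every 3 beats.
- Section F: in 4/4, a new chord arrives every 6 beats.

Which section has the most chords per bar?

Section C

A: each chord is 1.5 beats in 4/4, so 8/3 per bar.
B: each chord is 3 beats in 5/4, so 5/3 per bar.
C: each chord is 1 beat in 6/4, so 6 per bar.
D: each chord is 6 beats in 5/4, so 5/6 per bar.
E: each chord is 3 beats in 4/4, so 4/3 per bar.
F: each chord is 6 beats in 4/4, so 2/3 per bar.
Fastest is C at 6 chords/bar.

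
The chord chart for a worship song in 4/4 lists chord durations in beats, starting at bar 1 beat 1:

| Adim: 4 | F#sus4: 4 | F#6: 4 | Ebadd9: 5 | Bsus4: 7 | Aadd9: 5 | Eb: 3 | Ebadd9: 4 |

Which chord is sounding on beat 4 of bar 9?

Beat 4 of bar 9 is beat (9−1)×4 + 4 = 36 overall.
Running totals: Adim ends at 4, F#sus4 ends at 8, F#6 ends at 12, Ebadd9 ends at 17, Bsus4 ends at 24, Aadd9 ends at 29, Eb ends at 32, Ebadd9 ends at 36.
Beat 36 falls within Ebadd9.

Ebadd9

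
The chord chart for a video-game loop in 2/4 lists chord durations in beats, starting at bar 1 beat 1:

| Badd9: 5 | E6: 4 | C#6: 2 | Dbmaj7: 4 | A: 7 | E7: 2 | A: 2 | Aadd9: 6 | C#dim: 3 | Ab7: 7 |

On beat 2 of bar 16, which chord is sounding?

Beat 2 of bar 16 is beat (16−1)×2 + 2 = 32 overall.
Running totals: Badd9 ends at 5, E6 ends at 9, C#6 ends at 11, Dbmaj7 ends at 15, A ends at 22, E7 ends at 24, A ends at 26, Aadd9 ends at 32.
Beat 32 falls within Aadd9.

Aadd9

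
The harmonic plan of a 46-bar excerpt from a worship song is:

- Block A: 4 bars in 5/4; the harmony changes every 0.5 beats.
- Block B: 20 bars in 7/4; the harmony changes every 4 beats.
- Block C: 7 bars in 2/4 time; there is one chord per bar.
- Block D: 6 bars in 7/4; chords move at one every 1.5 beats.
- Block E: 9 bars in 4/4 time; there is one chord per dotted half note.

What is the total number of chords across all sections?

A: 4 bars × 5 beats = 20 beats; 0.5 beats/chord → 40 chords.
B: 20 bars × 7 beats = 140 beats; 4 beats/chord → 35 chords.
C: 7 bars × 2 beats = 14 beats; 2 beats/chord → 7 chords.
D: 6 bars × 7 beats = 42 beats; 1.5 beats/chord → 28 chords.
E: 9 bars × 4 beats = 36 beats; 3 beats/chord → 12 chords.
Total: 40 + 35 + 7 + 28 + 12 = 122.

122 chords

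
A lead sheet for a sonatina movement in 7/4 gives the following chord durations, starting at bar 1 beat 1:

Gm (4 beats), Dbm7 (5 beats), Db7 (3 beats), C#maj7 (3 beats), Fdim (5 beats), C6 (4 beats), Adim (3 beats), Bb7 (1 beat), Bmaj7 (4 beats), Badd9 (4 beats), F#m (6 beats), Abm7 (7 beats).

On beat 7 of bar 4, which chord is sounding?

Beat 7 of bar 4 is beat (4−1)×7 + 7 = 28 overall.
Running totals: Gm ends at 4, Dbm7 ends at 9, Db7 ends at 12, C#maj7 ends at 15, Fdim ends at 20, C6 ends at 24, Adim ends at 27, Bb7 ends at 28.
Beat 28 falls within Bb7.

Bb7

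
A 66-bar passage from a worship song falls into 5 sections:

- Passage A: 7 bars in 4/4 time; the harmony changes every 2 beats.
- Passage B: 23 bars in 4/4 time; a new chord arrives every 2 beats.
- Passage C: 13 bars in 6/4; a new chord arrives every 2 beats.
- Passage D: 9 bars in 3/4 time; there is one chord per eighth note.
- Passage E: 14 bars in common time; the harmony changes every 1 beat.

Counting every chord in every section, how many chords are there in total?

209 chords

A: 7·4 = 28 beats, 28/2 = 14 chords.
B: 23·4 = 92 beats, 92/2 = 46 chords.
C: 13·6 = 78 beats, 78/2 = 39 chords.
D: 9·3 = 27 beats, 27/0.5 = 54 chords.
E: 14·4 = 56 beats, 56/1 = 56 chords.
Total: 14 + 46 + 39 + 54 + 56 = 209.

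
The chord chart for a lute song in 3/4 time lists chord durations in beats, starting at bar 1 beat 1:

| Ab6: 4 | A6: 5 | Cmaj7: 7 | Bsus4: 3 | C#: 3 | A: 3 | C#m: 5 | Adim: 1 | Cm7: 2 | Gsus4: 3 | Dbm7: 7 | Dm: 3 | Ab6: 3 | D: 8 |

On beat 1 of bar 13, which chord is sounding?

Beat 1 of bar 13 is beat (13−1)×3 + 1 = 37 overall.
Running totals: Ab6 ends at 4, A6 ends at 9, Cmaj7 ends at 16, Bsus4 ends at 19, C# ends at 22, A ends at 25, C#m ends at 30, Adim ends at 31, Cm7 ends at 33, Gsus4 ends at 36, Dbm7 ends at 43.
Beat 37 falls within Dbm7.

Dbm7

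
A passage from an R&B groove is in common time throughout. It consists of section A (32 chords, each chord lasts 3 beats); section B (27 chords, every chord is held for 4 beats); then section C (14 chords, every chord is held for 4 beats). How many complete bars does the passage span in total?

65 bars

A: 32 × 3 = 96 beats = 24 bars.
B: 27 × 4 = 108 beats = 27 bars.
C: 14 × 4 = 56 beats = 14 bars.
Total: 24 + 27 + 14 = 65 bars.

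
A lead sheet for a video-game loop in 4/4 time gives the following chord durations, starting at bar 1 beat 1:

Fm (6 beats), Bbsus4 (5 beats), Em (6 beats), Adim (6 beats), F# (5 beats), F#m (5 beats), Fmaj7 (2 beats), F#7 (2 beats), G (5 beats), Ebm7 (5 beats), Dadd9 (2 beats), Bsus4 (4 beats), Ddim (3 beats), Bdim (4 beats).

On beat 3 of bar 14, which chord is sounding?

Ddim

Beat 3 of bar 14 is beat (14−1)×4 + 3 = 55 overall.
Running totals: Fm ends at 6, Bbsus4 ends at 11, Em ends at 17, Adim ends at 23, F# ends at 28, F#m ends at 33, Fmaj7 ends at 35, F#7 ends at 37, G ends at 42, Ebm7 ends at 47, Dadd9 ends at 49, Bsus4 ends at 53, Ddim ends at 56.
Beat 55 falls within Ddim.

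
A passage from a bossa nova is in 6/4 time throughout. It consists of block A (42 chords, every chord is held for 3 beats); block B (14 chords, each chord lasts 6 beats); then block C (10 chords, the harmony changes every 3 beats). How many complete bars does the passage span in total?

A: 42 × 3 = 126 beats = 21 bars.
B: 14 × 6 = 84 beats = 14 bars.
C: 10 × 3 = 30 beats = 5 bars.
Total: 21 + 14 + 5 = 40 bars.

40 bars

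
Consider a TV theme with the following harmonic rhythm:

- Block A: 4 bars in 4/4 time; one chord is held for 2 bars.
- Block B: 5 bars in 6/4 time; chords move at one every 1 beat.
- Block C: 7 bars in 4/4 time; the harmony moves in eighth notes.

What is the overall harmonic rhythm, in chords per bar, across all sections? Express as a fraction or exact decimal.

5.5 chords per bar

A: 4 bars of 4 beats is 16 beats; at 8 beats each that's 2 chords.
B: 5 bars of 6 beats is 30 beats; at 1 beat each that's 30 chords.
C: 7 bars of 4 beats is 28 beats; at 0.5 beats each that's 56 chords.
Overall: 88 chords over 16 bars → 88/16 = 5.5 chords per bar.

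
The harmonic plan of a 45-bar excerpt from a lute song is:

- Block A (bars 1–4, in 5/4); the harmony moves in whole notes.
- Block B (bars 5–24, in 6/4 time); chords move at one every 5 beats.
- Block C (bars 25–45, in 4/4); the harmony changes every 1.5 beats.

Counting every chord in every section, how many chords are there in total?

A has 20 beats and chords last 4 each, so 5 chords.
B has 120 beats and chords last 5 each, so 24 chords.
C has 84 beats and chords last 1.5 each, so 56 chords.
Total: 5 + 24 + 56 = 85.

85 chords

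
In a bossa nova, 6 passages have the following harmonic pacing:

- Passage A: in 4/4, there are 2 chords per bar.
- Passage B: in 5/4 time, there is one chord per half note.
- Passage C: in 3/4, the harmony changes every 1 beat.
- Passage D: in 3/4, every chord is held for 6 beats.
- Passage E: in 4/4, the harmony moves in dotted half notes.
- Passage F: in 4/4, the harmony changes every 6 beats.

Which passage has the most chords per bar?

A: 4/2 = 2 chords/bar.
B: 5/2 = 2.5 chords/bar.
C: 3/1 = 3 chords/bar.
D: 3/6 = 0.5 chords/bar.
E: 4/3 = 4/3 chords/bar.
F: 4/6 = 2/3 chords/bar.
Fastest is C at 3 chords/bar.

Passage C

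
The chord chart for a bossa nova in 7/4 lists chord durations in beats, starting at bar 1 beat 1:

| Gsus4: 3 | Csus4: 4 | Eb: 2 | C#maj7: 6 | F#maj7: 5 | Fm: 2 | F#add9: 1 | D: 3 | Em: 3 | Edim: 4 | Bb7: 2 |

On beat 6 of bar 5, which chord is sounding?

Beat 6 of bar 5 is beat (5−1)×7 + 6 = 34 overall.
Running totals: Gsus4 ends at 3, Csus4 ends at 7, Eb ends at 9, C#maj7 ends at 15, F#maj7 ends at 20, Fm ends at 22, F#add9 ends at 23, D ends at 26, Em ends at 29, Edim ends at 33, Bb7 ends at 35.
Beat 34 falls within Bb7.

Bb7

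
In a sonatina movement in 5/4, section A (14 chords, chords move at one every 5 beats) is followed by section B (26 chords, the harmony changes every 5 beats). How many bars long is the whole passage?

A: 14 × 5 = 70 beats = 14 bars.
B: 26 × 5 = 130 beats = 26 bars.
Total: 14 + 26 = 40 bars.

40 bars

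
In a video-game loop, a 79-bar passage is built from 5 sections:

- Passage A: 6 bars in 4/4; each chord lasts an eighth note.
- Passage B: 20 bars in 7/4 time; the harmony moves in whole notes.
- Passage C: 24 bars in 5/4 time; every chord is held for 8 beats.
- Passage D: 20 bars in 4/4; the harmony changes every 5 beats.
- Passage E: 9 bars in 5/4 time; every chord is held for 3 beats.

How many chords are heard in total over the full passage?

129 chords

A: 6 bars × 4 beats = 24 beats; 0.5 beats/chord → 48 chords.
B: 20 bars × 7 beats = 140 beats; 4 beats/chord → 35 chords.
C: 24 bars × 5 beats = 120 beats; 8 beats/chord → 15 chords.
D: 20 bars × 4 beats = 80 beats; 5 beats/chord → 16 chords.
E: 9 bars × 5 beats = 45 beats; 3 beats/chord → 15 chords.
Total: 48 + 35 + 15 + 16 + 15 = 129.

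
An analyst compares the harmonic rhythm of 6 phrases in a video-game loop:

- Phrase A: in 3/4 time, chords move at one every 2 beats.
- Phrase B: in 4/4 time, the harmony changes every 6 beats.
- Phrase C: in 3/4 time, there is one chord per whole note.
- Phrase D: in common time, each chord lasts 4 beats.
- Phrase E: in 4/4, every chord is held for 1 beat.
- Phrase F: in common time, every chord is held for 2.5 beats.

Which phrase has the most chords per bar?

A: 3/2 = 1.5 chords/bar.
B: 4/6 = 2/3 chords/bar.
C: 3/4 = 0.75 chords/bar.
D: 4/4 = 1 chord/bar.
E: 4/1 = 4 chords/bar.
F: 4/2.5 = 1.6 chords/bar.
Fastest is E at 4 chords/bar.

Phrase E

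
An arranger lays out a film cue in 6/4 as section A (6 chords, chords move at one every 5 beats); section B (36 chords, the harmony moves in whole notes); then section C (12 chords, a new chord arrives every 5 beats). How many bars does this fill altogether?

39 bars

A: 6 × 5 = 30 beats = 5 bars.
B: 36 × 4 = 144 beats = 24 bars.
C: 12 × 5 = 60 beats = 10 bars.
Total: 5 + 24 + 10 = 39 bars.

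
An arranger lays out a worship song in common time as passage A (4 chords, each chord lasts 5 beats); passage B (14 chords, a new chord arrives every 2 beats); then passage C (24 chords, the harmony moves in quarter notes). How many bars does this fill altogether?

A: 4 × 5 = 20 beats = 5 bars.
B: 14 × 2 = 28 beats = 7 bars.
C: 24 × 1 = 24 beats = 6 bars.
Total: 5 + 7 + 6 = 18 bars.

18 bars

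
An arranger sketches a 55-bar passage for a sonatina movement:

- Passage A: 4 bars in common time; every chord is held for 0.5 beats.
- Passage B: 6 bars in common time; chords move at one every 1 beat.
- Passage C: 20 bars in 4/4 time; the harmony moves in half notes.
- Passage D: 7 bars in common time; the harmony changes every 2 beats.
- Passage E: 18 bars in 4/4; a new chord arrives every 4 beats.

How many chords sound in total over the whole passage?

128 chords

A: 4 bars × 4 beats = 16 beats; 0.5 beats/chord → 32 chords.
B: 6 bars × 4 beats = 24 beats; 1 beat/chord → 24 chords.
C: 20 bars × 4 beats = 80 beats; 2 beats/chord → 40 chords.
D: 7 bars × 4 beats = 28 beats; 2 beats/chord → 14 chords.
E: 18 bars × 4 beats = 72 beats; 4 beats/chord → 18 chords.
Total: 32 + 24 + 40 + 14 + 18 = 128.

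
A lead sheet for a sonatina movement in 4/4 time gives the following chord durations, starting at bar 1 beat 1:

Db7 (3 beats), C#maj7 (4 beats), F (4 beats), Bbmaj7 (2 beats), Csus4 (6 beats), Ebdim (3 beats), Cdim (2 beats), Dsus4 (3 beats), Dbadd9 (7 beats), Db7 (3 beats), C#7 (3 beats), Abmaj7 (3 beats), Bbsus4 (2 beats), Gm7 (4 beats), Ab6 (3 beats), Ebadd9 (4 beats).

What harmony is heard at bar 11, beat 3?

Abmaj7

Beat 3 of bar 11 is beat (11−1)×4 + 3 = 43 overall.
Running totals: Db7 ends at 3, C#maj7 ends at 7, F ends at 11, Bbmaj7 ends at 13, Csus4 ends at 19, Ebdim ends at 22, Cdim ends at 24, Dsus4 ends at 27, Dbadd9 ends at 34, Db7 ends at 37, C#7 ends at 40, Abmaj7 ends at 43.
Beat 43 falls within Abmaj7.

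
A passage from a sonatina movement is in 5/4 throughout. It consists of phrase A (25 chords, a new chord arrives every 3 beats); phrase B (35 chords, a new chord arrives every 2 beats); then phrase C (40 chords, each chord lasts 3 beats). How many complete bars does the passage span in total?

53 bars

A: 25 × 3 = 75 beats = 15 bars.
B: 35 × 2 = 70 beats = 14 bars.
C: 40 × 3 = 120 beats = 24 bars.
Total: 15 + 14 + 24 = 53 bars.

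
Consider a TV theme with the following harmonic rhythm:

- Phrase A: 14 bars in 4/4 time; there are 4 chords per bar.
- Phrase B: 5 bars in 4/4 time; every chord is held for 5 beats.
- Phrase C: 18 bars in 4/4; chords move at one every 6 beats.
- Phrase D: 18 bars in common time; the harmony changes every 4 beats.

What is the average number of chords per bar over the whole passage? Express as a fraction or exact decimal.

A: 14 × 4 = 56 beats ÷ 1 = 56 chords.
B: 5 × 4 = 20 beats ÷ 5 = 4 chords.
C: 18 × 4 = 72 beats ÷ 6 = 12 chords.
D: 18 × 4 = 72 beats ÷ 4 = 18 chords.
Overall: 90 chords over 55 bars → 90/55 = 18/11 chords per bar.

18/11 chords per bar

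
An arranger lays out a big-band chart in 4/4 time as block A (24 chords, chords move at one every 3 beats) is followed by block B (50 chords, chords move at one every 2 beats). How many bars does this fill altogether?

A: 24 × 3 = 72 beats = 18 bars.
B: 50 × 2 = 100 beats = 25 bars.
Total: 18 + 25 = 43 bars.

43 bars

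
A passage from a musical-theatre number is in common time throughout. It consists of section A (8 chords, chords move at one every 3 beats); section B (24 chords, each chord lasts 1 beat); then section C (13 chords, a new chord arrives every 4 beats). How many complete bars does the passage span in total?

25 bars

A: 8 × 3 = 24 beats = 6 bars.
B: 24 × 1 = 24 beats = 6 bars.
C: 13 × 4 = 52 beats = 13 bars.
Total: 6 + 6 + 13 = 25 bars.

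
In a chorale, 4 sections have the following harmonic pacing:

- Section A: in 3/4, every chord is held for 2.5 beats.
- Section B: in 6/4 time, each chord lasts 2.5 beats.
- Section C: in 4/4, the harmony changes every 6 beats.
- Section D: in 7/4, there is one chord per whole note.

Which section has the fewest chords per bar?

A: each chord is 2.5 beats in 3/4, so 1.2 per bar.
B: each chord is 2.5 beats in 6/4, so 2.4 per bar.
C: each chord is 6 beats in 4/4, so 2/3 per bar.
D: each chord is 4 beats in 7/4, so 1.75 per bar.
Slowest is C at 2/3 chords/bar.

Section C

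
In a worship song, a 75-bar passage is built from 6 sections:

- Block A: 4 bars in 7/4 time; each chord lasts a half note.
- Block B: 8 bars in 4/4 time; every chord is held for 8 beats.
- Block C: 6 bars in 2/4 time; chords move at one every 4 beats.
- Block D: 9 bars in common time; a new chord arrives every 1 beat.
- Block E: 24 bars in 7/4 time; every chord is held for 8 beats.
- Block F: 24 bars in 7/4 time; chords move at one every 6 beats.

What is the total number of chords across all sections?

A: 4 bars × 7 beats = 28 beats; 2 beats/chord → 14 chords.
B: 8 bars × 4 beats = 32 beats; 8 beats/chord → 4 chords.
C: 6 bars × 2 beats = 12 beats; 4 beats/chord → 3 chords.
D: 9 bars × 4 beats = 36 beats; 1 beat/chord → 36 chords.
E: 24 bars × 7 beats = 168 beats; 8 beats/chord → 21 chords.
F: 24 bars × 7 beats = 168 beats; 6 beats/chord → 28 chords.
Total: 14 + 4 + 3 + 36 + 21 + 28 = 106.

106 chords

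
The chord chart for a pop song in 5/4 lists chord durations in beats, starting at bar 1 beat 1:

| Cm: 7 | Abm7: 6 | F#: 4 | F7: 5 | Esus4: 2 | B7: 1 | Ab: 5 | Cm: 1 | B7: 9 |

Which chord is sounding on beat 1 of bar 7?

Cm

Beat 1 of bar 7 is beat (7−1)×5 + 1 = 31 overall.
Running totals: Cm ends at 7, Abm7 ends at 13, F# ends at 17, F7 ends at 22, Esus4 ends at 24, B7 ends at 25, Ab ends at 30, Cm ends at 31.
Beat 31 falls within Cm.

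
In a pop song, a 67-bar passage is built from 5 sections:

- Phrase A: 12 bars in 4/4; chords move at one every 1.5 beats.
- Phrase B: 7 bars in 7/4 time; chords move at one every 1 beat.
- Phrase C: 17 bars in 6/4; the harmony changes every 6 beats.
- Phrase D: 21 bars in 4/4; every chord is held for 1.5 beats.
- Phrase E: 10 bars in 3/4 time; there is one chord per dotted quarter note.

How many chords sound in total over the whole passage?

A: 12·4 = 48 beats, 48/1.5 = 32 chords.
B: 7·7 = 49 beats, 49/1 = 49 chords.
C: 17·6 = 102 beats, 102/6 = 17 chords.
D: 21·4 = 84 beats, 84/1.5 = 56 chords.
E: 10·3 = 30 beats, 30/1.5 = 20 chords.
Total: 32 + 49 + 17 + 56 + 20 = 174.

174 chords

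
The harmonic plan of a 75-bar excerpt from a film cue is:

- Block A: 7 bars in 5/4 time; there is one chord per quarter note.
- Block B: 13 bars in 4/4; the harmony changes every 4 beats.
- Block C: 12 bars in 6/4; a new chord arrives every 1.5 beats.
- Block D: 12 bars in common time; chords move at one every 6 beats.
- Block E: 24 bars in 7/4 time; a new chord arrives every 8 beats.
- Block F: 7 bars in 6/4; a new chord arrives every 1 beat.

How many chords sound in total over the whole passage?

A has 35 beats and chords last 1 each, so 35 chords.
B has 52 beats and chords last 4 each, so 13 chords.
C has 72 beats and chords last 1.5 each, so 48 chords.
D has 48 beats and chords last 6 each, so 8 chords.
E has 168 beats and chords last 8 each, so 21 chords.
F has 42 beats and chords last 1 each, so 42 chords.
Total: 35 + 13 + 48 + 8 + 21 + 42 = 167.

167 chords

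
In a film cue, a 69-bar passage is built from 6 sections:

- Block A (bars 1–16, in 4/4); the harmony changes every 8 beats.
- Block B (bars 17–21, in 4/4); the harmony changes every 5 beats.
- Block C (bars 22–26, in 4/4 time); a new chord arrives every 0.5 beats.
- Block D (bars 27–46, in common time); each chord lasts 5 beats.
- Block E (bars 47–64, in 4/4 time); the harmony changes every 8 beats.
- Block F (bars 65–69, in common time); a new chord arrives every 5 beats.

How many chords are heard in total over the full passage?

A has 64 beats and chords last 8 each, so 8 chords.
B has 20 beats and chords last 5 each, so 4 chords.
C has 20 beats and chords last 0.5 each, so 40 chords.
D has 80 beats and chords last 5 each, so 16 chords.
E has 72 beats and chords last 8 each, so 9 chords.
F has 20 beats and chords last 5 each, so 4 chords.
Total: 8 + 4 + 40 + 16 + 9 + 4 = 81.

81 chords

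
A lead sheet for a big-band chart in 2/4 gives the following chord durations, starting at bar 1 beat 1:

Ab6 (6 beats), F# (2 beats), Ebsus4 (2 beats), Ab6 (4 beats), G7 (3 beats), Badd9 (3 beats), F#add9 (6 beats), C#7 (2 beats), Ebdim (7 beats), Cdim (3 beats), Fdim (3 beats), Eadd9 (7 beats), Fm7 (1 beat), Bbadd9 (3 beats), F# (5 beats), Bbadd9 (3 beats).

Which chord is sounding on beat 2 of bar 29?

Bbadd9

Beat 2 of bar 29 is beat (29−1)×2 + 2 = 58 overall.
Running totals: Ab6 ends at 6, F# ends at 8, Ebsus4 ends at 10, Ab6 ends at 14, G7 ends at 17, Badd9 ends at 20, F#add9 ends at 26, C#7 ends at 28, Ebdim ends at 35, Cdim ends at 38, Fdim ends at 41, Eadd9 ends at 48, Fm7 ends at 49, Bbadd9 ends at 52, F# ends at 57, Bbadd9 ends at 60.
Beat 58 falls within Bbadd9.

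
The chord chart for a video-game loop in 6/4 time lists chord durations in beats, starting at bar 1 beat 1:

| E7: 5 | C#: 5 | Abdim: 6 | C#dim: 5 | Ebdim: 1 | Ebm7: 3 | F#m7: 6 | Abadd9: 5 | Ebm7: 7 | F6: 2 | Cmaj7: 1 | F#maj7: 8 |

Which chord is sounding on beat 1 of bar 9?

F#maj7

Beat 1 of bar 9 is beat (9−1)×6 + 1 = 49 overall.
Running totals: E7 ends at 5, C# ends at 10, Abdim ends at 16, C#dim ends at 21, Ebdim ends at 22, Ebm7 ends at 25, F#m7 ends at 31, Abadd9 ends at 36, Ebm7 ends at 43, F6 ends at 45, Cmaj7 ends at 46, F#maj7 ends at 54.
Beat 49 falls within F#maj7.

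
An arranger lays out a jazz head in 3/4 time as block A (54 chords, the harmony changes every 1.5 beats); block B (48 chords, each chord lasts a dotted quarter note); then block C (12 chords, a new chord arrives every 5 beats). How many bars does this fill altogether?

71 bars

A: 54 × 1.5 = 81 beats = 27 bars.
B: 48 × 1.5 = 72 beats = 24 bars.
C: 12 × 5 = 60 beats = 20 bars.
Total: 27 + 24 + 20 = 71 bars.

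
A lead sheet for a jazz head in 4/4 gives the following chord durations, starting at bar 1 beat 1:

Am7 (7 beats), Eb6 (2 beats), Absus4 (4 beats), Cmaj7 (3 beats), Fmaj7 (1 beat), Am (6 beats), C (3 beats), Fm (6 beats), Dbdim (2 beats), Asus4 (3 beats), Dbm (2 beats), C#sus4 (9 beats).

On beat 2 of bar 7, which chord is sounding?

C

Beat 2 of bar 7 is beat (7−1)×4 + 2 = 26 overall.
Running totals: Am7 ends at 7, Eb6 ends at 9, Absus4 ends at 13, Cmaj7 ends at 16, Fmaj7 ends at 17, Am ends at 23, C ends at 26.
Beat 26 falls within C.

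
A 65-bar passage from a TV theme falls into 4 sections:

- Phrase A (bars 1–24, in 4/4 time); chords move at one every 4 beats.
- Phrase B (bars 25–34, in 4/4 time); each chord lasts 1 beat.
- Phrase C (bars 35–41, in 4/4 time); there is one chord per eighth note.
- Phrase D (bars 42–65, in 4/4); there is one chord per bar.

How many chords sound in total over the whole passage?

A has 96 beats and chords last 4 each, so 24 chords.
B has 40 beats and chords last 1 each, so 40 chords.
C has 28 beats and chords last 0.5 each, so 56 chords.
D has 96 beats and chords last 4 each, so 24 chords.
Total: 24 + 40 + 56 + 24 = 144.

144 chords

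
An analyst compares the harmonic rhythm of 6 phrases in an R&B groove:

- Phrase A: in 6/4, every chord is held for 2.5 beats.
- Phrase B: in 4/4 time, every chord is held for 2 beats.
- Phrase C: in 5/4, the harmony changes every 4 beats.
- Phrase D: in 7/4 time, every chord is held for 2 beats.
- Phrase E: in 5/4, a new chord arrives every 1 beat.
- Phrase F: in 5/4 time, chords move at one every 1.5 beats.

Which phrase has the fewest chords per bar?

Phrase C

A: each chord is 2.5 beats in 6/4, so 2.4 per bar.
B: each chord is 2 beats in 4/4, so 2 per bar.
C: each chord is 4 beats in 5/4, so 1.25 per bar.
D: each chord is 2 beats in 7/4, so 3.5 per bar.
E: each chord is 1 beat in 5/4, so 5 per bar.
F: each chord is 1.5 beats in 5/4, so 10/3 per bar.
Slowest is C at 1.25 chords/bar.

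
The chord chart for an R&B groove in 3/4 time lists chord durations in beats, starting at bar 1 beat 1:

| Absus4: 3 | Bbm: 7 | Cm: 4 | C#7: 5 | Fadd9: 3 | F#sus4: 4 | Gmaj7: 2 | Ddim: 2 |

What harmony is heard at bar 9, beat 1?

F#sus4

Beat 1 of bar 9 is beat (9−1)×3 + 1 = 25 overall.
Running totals: Absus4 ends at 3, Bbm ends at 10, Cm ends at 14, C#7 ends at 19, Fadd9 ends at 22, F#sus4 ends at 26.
Beat 25 falls within F#sus4.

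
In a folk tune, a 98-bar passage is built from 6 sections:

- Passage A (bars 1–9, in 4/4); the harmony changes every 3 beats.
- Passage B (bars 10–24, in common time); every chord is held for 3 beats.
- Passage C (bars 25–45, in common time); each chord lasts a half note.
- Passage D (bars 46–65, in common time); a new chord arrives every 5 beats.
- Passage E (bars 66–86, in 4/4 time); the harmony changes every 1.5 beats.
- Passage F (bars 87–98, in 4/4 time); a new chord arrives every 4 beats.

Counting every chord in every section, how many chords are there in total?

A: 9 bars × 4 beats = 36 beats; 3 beats/chord → 12 chords.
B: 15 bars × 4 beats = 60 beats; 3 beats/chord → 20 chords.
C: 21 bars × 4 beats = 84 beats; 2 beats/chord → 42 chords.
D: 20 bars × 4 beats = 80 beats; 5 beats/chord → 16 chords.
E: 21 bars × 4 beats = 84 beats; 1.5 beats/chord → 56 chords.
F: 12 bars × 4 beats = 48 beats; 4 beats/chord → 12 chords.
Total: 12 + 20 + 42 + 16 + 56 + 12 = 158.

158 chords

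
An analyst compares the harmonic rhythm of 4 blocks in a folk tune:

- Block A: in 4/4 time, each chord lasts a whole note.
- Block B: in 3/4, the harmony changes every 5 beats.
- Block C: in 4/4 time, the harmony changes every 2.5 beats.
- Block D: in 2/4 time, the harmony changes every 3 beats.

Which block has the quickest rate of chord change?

Block C

A: 4/4 = 1 chord/bar.
B: 3/5 = 0.6 chords/bar.
C: 4/2.5 = 1.6 chords/bar.
D: 2/3 = 2/3 chords/bar.
Fastest is C at 1.6 chords/bar.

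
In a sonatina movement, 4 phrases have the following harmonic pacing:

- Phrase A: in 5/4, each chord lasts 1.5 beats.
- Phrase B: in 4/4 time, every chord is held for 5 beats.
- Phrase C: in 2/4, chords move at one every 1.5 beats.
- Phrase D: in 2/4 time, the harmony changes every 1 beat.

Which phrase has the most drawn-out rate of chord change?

A: each chord is 1.5 beats in 5/4, so 10/3 per bar.
B: each chord is 5 beats in 4/4, so 0.8 per bar.
C: each chord is 1.5 beats in 2/4, so 4/3 per bar.
D: each chord is 1 beat in 2/4, so 2 per bar.
Slowest is B at 0.8 chords/bar.

Phrase B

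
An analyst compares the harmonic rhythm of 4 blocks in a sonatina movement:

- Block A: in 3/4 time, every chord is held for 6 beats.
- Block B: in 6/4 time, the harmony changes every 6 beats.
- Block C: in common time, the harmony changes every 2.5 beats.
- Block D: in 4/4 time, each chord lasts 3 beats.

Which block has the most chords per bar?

A: each chord is 6 beats in 3/4, so 0.5 per bar.
B: each chord is 6 beats in 6/4, so 1 per bar.
C: each chord is 2.5 beats in 4/4, so 1.6 per bar.
D: each chord is 3 beats in 4/4, so 4/3 per bar.
Fastest is C at 1.6 chords/bar.

Block C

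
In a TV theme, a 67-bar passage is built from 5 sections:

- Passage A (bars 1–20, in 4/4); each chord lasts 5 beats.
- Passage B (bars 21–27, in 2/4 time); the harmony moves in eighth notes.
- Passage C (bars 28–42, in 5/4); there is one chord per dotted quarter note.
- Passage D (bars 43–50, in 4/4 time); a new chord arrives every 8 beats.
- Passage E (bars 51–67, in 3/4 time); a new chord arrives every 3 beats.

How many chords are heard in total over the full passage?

115 chords

A: 20 bars × 4 beats = 80 beats; 5 beats/chord → 16 chords.
B: 7 bars × 2 beats = 14 beats; 0.5 beats/chord → 28 chords.
C: 15 bars × 5 beats = 75 beats; 1.5 beats/chord → 50 chords.
D: 8 bars × 4 beats = 32 beats; 8 beats/chord → 4 chords.
E: 17 bars × 3 beats = 51 beats; 3 beats/chord → 17 chords.
Total: 16 + 28 + 50 + 4 + 17 = 115.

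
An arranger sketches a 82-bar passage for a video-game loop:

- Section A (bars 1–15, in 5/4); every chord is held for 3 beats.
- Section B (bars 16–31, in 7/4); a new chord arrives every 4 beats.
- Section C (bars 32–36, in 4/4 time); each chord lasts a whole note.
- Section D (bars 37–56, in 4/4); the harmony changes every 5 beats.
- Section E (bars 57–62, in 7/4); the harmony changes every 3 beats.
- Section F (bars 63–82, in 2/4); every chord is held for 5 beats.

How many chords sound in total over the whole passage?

A has 75 beats and chords last 3 each, so 25 chords.
B has 112 beats and chords last 4 each, so 28 chords.
C has 20 beats and chords last 4 each, so 5 chords.
D has 80 beats and chords last 5 each, so 16 chords.
E has 42 beats and chords last 3 each, so 14 chords.
F has 40 beats and chords last 5 each, so 8 chords.
Total: 25 + 28 + 5 + 16 + 14 + 8 = 96.

96 chords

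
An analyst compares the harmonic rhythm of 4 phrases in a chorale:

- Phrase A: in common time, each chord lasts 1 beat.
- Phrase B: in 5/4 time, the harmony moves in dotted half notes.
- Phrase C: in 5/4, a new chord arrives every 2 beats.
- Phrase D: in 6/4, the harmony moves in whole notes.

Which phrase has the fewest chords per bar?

Phrase D

A: 4/1 = 4 chords/bar.
B: 5/3 = 5/3 chords/bar.
C: 5/2 = 2.5 chords/bar.
D: 6/4 = 1.5 chords/bar.
Slowest is D at 1.5 chords/bar.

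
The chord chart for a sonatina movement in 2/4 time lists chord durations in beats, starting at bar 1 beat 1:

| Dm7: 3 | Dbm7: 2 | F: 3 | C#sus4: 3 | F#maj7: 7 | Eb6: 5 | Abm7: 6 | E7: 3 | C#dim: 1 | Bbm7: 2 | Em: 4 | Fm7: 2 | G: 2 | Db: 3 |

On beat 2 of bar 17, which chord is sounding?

Beat 2 of bar 17 is beat (17−1)×2 + 2 = 34 overall.
Running totals: Dm7 ends at 3, Dbm7 ends at 5, F ends at 8, C#sus4 ends at 11, F#maj7 ends at 18, Eb6 ends at 23, Abm7 ends at 29, E7 ends at 32, C#dim ends at 33, Bbm7 ends at 35.
Beat 34 falls within Bbm7.

Bbm7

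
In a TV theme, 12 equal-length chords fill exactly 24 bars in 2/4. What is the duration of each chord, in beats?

24 bars × 2 beats/bar = 48 beats total.
48 beats ÷ 12 chords = 4 beats per chord.
(That is a whole note.)

4 beats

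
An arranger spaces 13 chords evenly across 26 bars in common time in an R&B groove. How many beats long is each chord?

8 beats

26 bars × 4 beats/bar = 104 beats total.
104 beats ÷ 13 chords = 8 beats per chord.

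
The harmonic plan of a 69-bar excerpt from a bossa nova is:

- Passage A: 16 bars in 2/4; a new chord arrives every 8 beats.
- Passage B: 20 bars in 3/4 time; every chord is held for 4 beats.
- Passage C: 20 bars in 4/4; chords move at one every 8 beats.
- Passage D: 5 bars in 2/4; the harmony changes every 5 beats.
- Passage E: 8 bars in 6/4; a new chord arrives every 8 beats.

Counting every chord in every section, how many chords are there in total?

37 chords

A: 16·2 = 32 beats, 32/8 = 4 chords.
B: 20·3 = 60 beats, 60/4 = 15 chords.
C: 20·4 = 80 beats, 80/8 = 10 chords.
D: 5·2 = 10 beats, 10/5 = 2 chords.
E: 8·6 = 48 beats, 48/8 = 6 chords.
Total: 4 + 15 + 10 + 2 + 6 = 37.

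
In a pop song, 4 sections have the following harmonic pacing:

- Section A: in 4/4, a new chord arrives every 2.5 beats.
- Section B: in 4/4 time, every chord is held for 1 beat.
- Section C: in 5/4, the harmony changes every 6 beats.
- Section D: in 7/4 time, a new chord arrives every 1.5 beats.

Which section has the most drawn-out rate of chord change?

Section C

A: 4 beats/bar ÷ 2.5 beats/chord = 1.6 chords/bar.
B: 4 beats/bar ÷ 1 beat/chord = 4 chords/bar.
C: 5 beats/bar ÷ 6 beats/chord = 5/6 chords/bar.
D: 7 beats/bar ÷ 1.5 beats/chord = 14/3 chords/bar.
Slowest is C at 5/6 chords/bar.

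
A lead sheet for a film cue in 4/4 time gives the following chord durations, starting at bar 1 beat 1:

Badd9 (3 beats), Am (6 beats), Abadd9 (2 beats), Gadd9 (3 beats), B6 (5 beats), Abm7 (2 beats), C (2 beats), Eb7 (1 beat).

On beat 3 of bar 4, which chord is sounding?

B6

Beat 3 of bar 4 is beat (4−1)×4 + 3 = 15 overall.
Running totals: Badd9 ends at 3, Am ends at 9, Abadd9 ends at 11, Gadd9 ends at 14, B6 ends at 19.
Beat 15 falls within B6.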